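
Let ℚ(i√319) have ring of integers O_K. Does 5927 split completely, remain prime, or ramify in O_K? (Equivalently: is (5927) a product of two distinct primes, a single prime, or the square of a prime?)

5927 remains inert

Since -319 ≡ 1 mod 4, the ring of integers is ℤ[(1+√-319)/2] with discriminant -319.
Since gcd(5927, -319) = 1 the prime 5927 does not ramify.
(-319/5927) = 5608^2963 mod 5927 = 5926, giving Legendre symbol -1.
d is a non-residue mod p, hence 5927 remains inert in O_K.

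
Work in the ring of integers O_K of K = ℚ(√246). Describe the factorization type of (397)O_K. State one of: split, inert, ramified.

Since 246 ≢ 1 mod 4, the ring of integers is ℤ[√246] with discriminant 4·246 = 984.
397 ∤ 984, so 397 is unramified.
Legendre symbol by Euler's criterion: (246/397) ≡ 246^198 ≡ 1 (mod 397), i.e. (246/397) = 1.
Legendre symbol 1 ⇒ 397 is split.

splits completely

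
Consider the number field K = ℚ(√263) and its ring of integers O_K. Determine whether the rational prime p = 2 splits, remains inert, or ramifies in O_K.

ramified

d = 263 ≡ 3 (mod 4), so O_K = ℤ[√263] and disc(K) = 4d = 1052.
2 divides disc(K) = 1052, so 2 ramifies.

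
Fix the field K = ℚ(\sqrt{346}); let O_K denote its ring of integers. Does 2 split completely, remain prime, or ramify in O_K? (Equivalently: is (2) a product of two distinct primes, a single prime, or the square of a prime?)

p ramifies

346 mod 4 = 2, hence disc K = 4·346 = 1384 and O_K = ℤ[√346].
disc(K) = 1384 = 2·692, so p = 2 is ramified.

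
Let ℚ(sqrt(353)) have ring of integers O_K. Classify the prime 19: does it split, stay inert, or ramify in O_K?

p splits

353 mod 4 = 1, hence disc K = 353 and O_K = ℤ[(1+√353)/2].
disc(K) = 353 is not divisible by 19; 19 is unramified.
Legendre symbol by Euler's criterion: (353/19) ≡ 353^9 ≡ 1 (mod 19), i.e. (353/19) = 1.
Legendre symbol 1 ⇒ 19 is split.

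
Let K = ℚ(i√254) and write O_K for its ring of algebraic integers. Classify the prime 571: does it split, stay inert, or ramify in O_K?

d = -254 ≡ 2 (mod 4), so O_K = ℤ[√-254] and disc(K) = 4d = -1016.
disc(K) = -1016 is not divisible by 571; 571 is unramified.
Compute (-254/571) via Euler: 317^((571-1)/2) mod 571 = 1, so (-254/571) = 1.
(-254/571) = 1, so 571 splits.

571 splits in O_K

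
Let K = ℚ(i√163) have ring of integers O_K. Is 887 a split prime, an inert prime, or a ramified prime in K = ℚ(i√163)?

d = -163 ≡ 1 (mod 4), so O_K = ℤ[(1+√-163)/2] and disc(K) = d = -163.
887 ∤ -163, so 887 is unramified.
Euler's criterion: (-163)^443 mod 887 = 886. Thus (-163|887) = -1.
d is a non-residue mod p, hence 887 remains inert in O_K.

remains prime (inert)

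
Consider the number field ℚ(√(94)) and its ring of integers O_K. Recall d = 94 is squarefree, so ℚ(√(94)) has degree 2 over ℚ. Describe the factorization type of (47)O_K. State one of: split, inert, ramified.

d = 94 ≡ 2 (mod 4), so O_K = ℤ[√94] and disc(K) = 4d = 376.
disc(K) = 376 = 47·8, so p = 47 is ramified.

ramifies in O_K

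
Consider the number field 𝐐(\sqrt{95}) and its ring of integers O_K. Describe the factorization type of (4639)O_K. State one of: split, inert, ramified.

d = 95 ≡ 3 (mod 4), so O_K = ℤ[√95] and disc(K) = 4d = 380.
disc(K) = 380 is not divisible by 4639; 4639 is unramified.
Legendre symbol by Euler's criterion: (95/4639) ≡ 95^2319 ≡ 1 (mod 4639), i.e. (95/4639) = 1.
(95/4639) = 1, so 4639 splits.

splits completely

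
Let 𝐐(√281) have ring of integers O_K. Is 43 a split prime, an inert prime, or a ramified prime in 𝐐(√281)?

p splits

d = 281 ≡ 1 (mod 4), so O_K = ℤ[(1+√281)/2] and disc(K) = d = 281.
disc(K) = 281 is not divisible by 43; 43 is unramified.
Compute (281/43) via Euler: 23^((43-1)/2) mod 43 = 1, so (281/43) = 1.
(281/43) = 1, so 43 splits.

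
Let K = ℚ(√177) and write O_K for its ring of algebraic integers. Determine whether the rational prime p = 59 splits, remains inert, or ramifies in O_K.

p ramifies

Since 177 ≡ 1 mod 4, the ring of integers is ℤ[(1+√177)/2] with discriminant 177.
59 divides disc(K) = 177, so 59 ramifies.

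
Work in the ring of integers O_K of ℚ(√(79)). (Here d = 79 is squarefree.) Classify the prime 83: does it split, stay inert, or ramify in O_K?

Since 79 ≢ 1 mod 4, the ring of integers is ℤ[√79] with discriminant 4·79 = 316.
Since gcd(83, 316) = 1 the prime 83 does not ramify.
(79/83) = 79^41 mod 83 = 82, giving Legendre symbol -1.
d is a non-residue mod p, hence 83 remains inert in O_K.

inert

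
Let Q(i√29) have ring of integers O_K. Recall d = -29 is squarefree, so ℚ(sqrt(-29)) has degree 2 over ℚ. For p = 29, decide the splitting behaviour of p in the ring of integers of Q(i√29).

d = -29 ≡ 3 (mod 4), so O_K = ℤ[√-29] and disc(K) = 4d = -116.
disc(K) = -116 = 29·(-4), so p = 29 is ramified.

ramified — (29) = 𝔭²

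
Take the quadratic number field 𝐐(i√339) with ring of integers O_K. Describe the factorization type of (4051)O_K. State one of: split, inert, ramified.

p is inert

Since -339 ≡ 1 mod 4, the ring of integers is ℤ[(1+√-339)/2] with discriminant -339.
disc(K) = -339 is not divisible by 4051; 4051 is unramified.
Compute (-339/4051) via Euler: 3712^((4051-1)/2) mod 4051 = 4050, so (-339/4051) = -1.
(-339/4051) = -1, so 4051 is inert.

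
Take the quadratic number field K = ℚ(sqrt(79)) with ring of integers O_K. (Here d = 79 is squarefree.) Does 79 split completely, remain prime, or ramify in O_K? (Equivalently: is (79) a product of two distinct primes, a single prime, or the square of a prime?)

79 is ramified

d = 79 ≡ 3 (mod 4), so O_K = ℤ[√79] and disc(K) = 4d = 316.
Ramification test: 79 | 316. The prime 79 ramifies in K.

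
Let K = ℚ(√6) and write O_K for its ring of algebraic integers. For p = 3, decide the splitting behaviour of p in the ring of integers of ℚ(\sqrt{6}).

ramified — (3) = 𝔭²

d = 6 ≡ 2 (mod 4), so O_K = ℤ[√6] and disc(K) = 4d = 24.
3 divides disc(K) = 24, so 3 ramifies.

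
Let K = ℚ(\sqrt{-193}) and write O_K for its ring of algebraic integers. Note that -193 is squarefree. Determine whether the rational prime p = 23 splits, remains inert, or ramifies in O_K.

-193 mod 4 = 3, hence disc K = 4·(-193) = -772 and O_K = ℤ[√-193].
23 ∤ -772, so 23 is unramified.
Legendre symbol by Euler's criterion: (-193/23) ≡ (-193)^11 ≡ 22 (mod 23), i.e. (-193/23) = -1.
(-193/23) = -1, so 23 is inert.

p is inert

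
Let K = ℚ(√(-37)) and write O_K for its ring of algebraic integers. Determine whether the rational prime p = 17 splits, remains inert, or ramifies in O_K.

remains prime (inert)

Since -37 ≢ 1 mod 4, the ring of integers is ℤ[√-37] with discriminant 4·(-37) = -148.
17 ∤ -148, so 17 is unramified.
Euler's criterion: (-37)^8 mod 17 = 16. Thus (-37|17) = -1.
Legendre symbol -1 ⇒ 17 is inert.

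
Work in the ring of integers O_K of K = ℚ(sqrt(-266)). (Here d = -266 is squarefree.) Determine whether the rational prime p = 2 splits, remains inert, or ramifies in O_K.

ramified — (2) = 𝔭²

d = -266 ≡ 2 (mod 4), so O_K = ℤ[√-266] and disc(K) = 4d = -1064.
Ramification test: 2 | -1064. The prime 2 ramifies in K.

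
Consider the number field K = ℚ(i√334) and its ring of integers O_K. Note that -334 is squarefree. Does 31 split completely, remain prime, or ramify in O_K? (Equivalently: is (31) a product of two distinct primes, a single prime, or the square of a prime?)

splits completely

-334 mod 4 = 2, hence disc K = 4·(-334) = -1336 and O_K = ℤ[√-334].
31 ∤ -1336, so 31 is unramified.
Legendre symbol by Euler's criterion: (-334/31) ≡ (-334)^15 ≡ 1 (mod 31), i.e. (-334/31) = 1.
Legendre symbol 1 ⇒ 31 is split.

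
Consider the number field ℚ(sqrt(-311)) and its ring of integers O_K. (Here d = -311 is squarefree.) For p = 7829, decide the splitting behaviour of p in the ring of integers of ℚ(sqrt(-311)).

d = -311 ≡ 1 (mod 4), so O_K = ℤ[(1+√-311)/2] and disc(K) = d = -311.
7829 ∤ -311, so 7829 is unramified.
Compute (-311/7829) via Euler: 7518^((7829-1)/2) mod 7829 = 1, so (-311/7829) = 1.
Legendre symbol 1 ⇒ 7829 is split.

split — (7829) = 𝔭₁𝔭₂ with 𝔭₁ ≠ 𝔭₂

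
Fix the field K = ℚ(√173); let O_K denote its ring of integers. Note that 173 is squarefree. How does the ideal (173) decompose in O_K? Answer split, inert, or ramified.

173 mod 4 = 1, hence disc K = 173 and O_K = ℤ[(1+√173)/2].
173 divides disc(K) = 173, so 173 ramifies.

p ramifies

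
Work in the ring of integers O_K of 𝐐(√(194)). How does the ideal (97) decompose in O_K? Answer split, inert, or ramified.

194 mod 4 = 2, hence disc K = 4·194 = 776 and O_K = ℤ[√194].
Ramification test: 97 | 776. The prime 97 ramifies in K.

97 is ramified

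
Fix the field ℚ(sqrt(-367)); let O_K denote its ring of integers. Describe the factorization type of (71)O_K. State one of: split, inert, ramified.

Since -367 ≡ 1 mod 4, the ring of integers is ℤ[(1+√-367)/2] with discriminant -367.
71 ∤ -367, so 71 is unramified.
Compute (-367/71) via Euler: 59^((71-1)/2) mod 71 = 70, so (-367/71) = -1.
Legendre symbol -1 ⇒ 71 is inert.

p is inert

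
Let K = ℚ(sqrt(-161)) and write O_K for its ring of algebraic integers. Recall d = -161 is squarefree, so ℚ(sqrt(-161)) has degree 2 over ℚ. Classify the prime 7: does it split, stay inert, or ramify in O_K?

ramified — (7) = 𝔭²

Since -161 ≢ 1 mod 4, the ring of integers is ℤ[√-161] with discriminant 4·(-161) = -644.
disc(K) = -644 = 7·(-92), so p = 7 is ramified.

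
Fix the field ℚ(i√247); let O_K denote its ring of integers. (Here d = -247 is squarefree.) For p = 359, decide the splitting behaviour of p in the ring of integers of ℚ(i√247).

-247 mod 4 = 1, hence disc K = -247 and O_K = ℤ[(1+√-247)/2].
Since gcd(359, -247) = 1 the prime 359 does not ramify.
(-247/359) = 112^179 mod 359 = 358, giving Legendre symbol -1.
(-247/359) = -1, so 359 is inert.

inert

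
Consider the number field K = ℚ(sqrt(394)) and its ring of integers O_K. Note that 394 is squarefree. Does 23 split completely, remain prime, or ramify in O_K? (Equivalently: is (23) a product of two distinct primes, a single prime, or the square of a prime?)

split — (23) = 𝔭₁𝔭₂ with 𝔭₁ ≠ 𝔭₂

d = 394 ≡ 2 (mod 4), so O_K = ℤ[√394] and disc(K) = 4d = 1576.
disc(K) = 1576 is not divisible by 23; 23 is unramified.
(394/23) = 3^11 mod 23 = 1, giving Legendre symbol 1.
d is a quadratic residue mod p, hence 23 splits in O_K.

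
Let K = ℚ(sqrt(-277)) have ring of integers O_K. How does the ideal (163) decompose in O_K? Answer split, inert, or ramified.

Since -277 ≢ 1 mod 4, the ring of integers is ℤ[√-277] with discriminant 4·(-277) = -1108.
163 ∤ -1108, so 163 is unramified.
Compute (-277/163) via Euler: 49^((163-1)/2) mod 163 = 1, so (-277/163) = 1.
Legendre symbol 1 ⇒ 163 is split.

p splits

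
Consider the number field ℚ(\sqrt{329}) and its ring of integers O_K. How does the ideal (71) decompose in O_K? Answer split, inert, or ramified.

split — (71) = 𝔭₁𝔭₂ with 𝔭₁ ≠ 𝔭₂

d = 329 ≡ 1 (mod 4), so O_K = ℤ[(1+√329)/2] and disc(K) = d = 329.
Since gcd(71, 329) = 1 the prime 71 does not ramify.
(329/71) = 45^35 mod 71 = 1, giving Legendre symbol 1.
d is a quadratic residue mod p, hence 71 splits in O_K.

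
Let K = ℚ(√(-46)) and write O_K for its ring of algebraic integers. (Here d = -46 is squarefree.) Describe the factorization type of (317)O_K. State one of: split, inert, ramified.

remains prime (inert)

d = -46 ≡ 2 (mod 4), so O_K = ℤ[√-46] and disc(K) = 4d = -184.
Since gcd(317, -184) = 1 the prime 317 does not ramify.
Legendre symbol by Euler's criterion: (-46/317) ≡ (-46)^158 ≡ 316 (mod 317), i.e. (-46/317) = -1.
Legendre symbol -1 ⇒ 317 is inert.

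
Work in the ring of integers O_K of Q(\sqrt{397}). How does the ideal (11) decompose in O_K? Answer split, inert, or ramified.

split — (11) = 𝔭₁𝔭₂ with 𝔭₁ ≠ 𝔭₂

397 mod 4 = 1, hence disc K = 397 and O_K = ℤ[(1+√397)/2].
disc(K) = 397 is not divisible by 11; 11 is unramified.
(397/11) = 1^5 mod 11 = 1, giving Legendre symbol 1.
Legendre symbol 1 ⇒ 11 is split.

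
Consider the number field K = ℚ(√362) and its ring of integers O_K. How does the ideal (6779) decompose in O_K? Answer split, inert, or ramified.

inert

362 mod 4 = 2, hence disc K = 4·362 = 1448 and O_K = ℤ[√362].
Since gcd(6779, 1448) = 1 the prime 6779 does not ramify.
(362/6779) = 362^3389 mod 6779 = 6778, giving Legendre symbol -1.
(362/6779) = -1, so 6779 is inert.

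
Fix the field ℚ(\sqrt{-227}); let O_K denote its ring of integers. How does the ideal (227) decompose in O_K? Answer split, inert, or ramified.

d = -227 ≡ 1 (mod 4), so O_K = ℤ[(1+√-227)/2] and disc(K) = d = -227.
disc(K) = -227 = 227·(-1), so p = 227 is ramified.

p ramifies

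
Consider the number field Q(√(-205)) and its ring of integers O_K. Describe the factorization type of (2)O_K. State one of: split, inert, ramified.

Since -205 ≢ 1 mod 4, the ring of integers is ℤ[√-205] with discriminant 4·(-205) = -820.
Ramification test: 2 | -820. The prime 2 ramifies in K.

ramifies in O_K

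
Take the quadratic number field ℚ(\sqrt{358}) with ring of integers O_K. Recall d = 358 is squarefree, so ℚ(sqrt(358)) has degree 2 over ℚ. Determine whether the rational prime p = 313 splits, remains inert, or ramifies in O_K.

p is inert

Since 358 ≢ 1 mod 4, the ring of integers is ℤ[√358] with discriminant 4·358 = 1432.
313 ∤ 1432, so 313 is unramified.
Legendre symbol by Euler's criterion: (358/313) ≡ 358^156 ≡ 312 (mod 313), i.e. (358/313) = -1.
Legendre symbol -1 ⇒ 313 is inert.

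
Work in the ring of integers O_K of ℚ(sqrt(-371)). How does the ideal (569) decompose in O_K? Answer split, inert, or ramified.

Since -371 ≡ 1 mod 4, the ring of integers is ℤ[(1+√-371)/2] with discriminant -371.
569 ∤ -371, so 569 is unramified.
(-371/569) = 198^284 mod 569 = 568, giving Legendre symbol -1.
(-371/569) = -1, so 569 is inert.

p is inert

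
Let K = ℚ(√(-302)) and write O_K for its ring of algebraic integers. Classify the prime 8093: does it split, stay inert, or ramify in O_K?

-302 mod 4 = 2, hence disc K = 4·(-302) = -1208 and O_K = ℤ[√-302].
Since gcd(8093, -1208) = 1 the prime 8093 does not ramify.
Legendre symbol by Euler's criterion: (-302/8093) ≡ (-302)^4046 ≡ 8092 (mod 8093), i.e. (-302/8093) = -1.
d is a non-residue mod p, hence 8093 remains inert in O_K.

remains prime (inert)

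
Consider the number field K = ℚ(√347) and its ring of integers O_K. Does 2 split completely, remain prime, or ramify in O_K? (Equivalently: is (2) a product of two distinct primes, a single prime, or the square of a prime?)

ramified

Since 347 ≢ 1 mod 4, the ring of integers is ℤ[√347] with discriminant 4·347 = 1388.
disc(K) = 1388 = 2·694, so p = 2 is ramified.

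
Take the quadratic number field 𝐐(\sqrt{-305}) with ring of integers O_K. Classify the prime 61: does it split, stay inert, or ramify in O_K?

d = -305 ≡ 3 (mod 4), so O_K = ℤ[√-305] and disc(K) = 4d = -1220.
disc(K) = -1220 = 61·(-20), so p = 61 is ramified.

ramified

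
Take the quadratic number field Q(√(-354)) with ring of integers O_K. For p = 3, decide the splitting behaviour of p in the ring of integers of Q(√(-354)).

p ramifies

d = -354 ≡ 2 (mod 4), so O_K = ℤ[√-354] and disc(K) = 4d = -1416.
disc(K) = -1416 = 3·(-472), so p = 3 is ramified.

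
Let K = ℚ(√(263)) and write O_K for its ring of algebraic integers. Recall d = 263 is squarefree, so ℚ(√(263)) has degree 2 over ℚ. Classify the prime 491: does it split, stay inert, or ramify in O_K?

Since 263 ≢ 1 mod 4, the ring of integers is ℤ[√263] with discriminant 4·263 = 1052.
491 ∤ 1052, so 491 is unramified.
Legendre symbol by Euler's criterion: (263/491) ≡ 263^245 ≡ 1 (mod 491), i.e. (263/491) = 1.
(263/491) = 1, so 491 splits.

split — (491) = 𝔭₁𝔭₂ with 𝔭₁ ≠ 𝔭₂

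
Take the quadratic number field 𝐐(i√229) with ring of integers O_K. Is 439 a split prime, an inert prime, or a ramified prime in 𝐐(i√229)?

439 remains inert

-229 mod 4 = 3, hence disc K = 4·(-229) = -916 and O_K = ℤ[√-229].
Since gcd(439, -916) = 1 the prime 439 does not ramify.
Legendre symbol by Euler's criterion: (-229/439) ≡ (-229)^219 ≡ 438 (mod 439), i.e. (-229/439) = -1.
d is a non-residue mod p, hence 439 remains inert in O_K.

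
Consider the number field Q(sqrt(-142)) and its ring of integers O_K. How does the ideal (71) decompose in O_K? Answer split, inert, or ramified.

Since -142 ≢ 1 mod 4, the ring of integers is ℤ[√-142] with discriminant 4·(-142) = -568.
71 divides disc(K) = -568, so 71 ramifies.

ramifies in O_K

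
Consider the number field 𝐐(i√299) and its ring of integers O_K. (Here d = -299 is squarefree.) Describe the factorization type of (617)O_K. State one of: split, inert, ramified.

d = -299 ≡ 1 (mod 4), so O_K = ℤ[(1+√-299)/2] and disc(K) = d = -299.
Since gcd(617, -299) = 1 the prime 617 does not ramify.
Euler's criterion: (-299)^308 mod 617 = 1. Thus (-299|617) = 1.
(-299/617) = 1, so 617 splits.

split — (617) = 𝔭₁𝔭₂ with 𝔭₁ ≠ 𝔭₂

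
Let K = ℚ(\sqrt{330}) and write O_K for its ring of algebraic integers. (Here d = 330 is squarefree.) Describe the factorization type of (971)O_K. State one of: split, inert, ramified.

split — (971) = 𝔭₁𝔭₂ with 𝔭₁ ≠ 𝔭₂

d = 330 ≡ 2 (mod 4), so O_K = ℤ[√330] and disc(K) = 4d = 1320.
Since gcd(971, 1320) = 1 the prime 971 does not ramify.
Compute (330/971) via Euler: 330^((971-1)/2) mod 971 = 1, so (330/971) = 1.
d is a quadratic residue mod p, hence 971 splits in O_K.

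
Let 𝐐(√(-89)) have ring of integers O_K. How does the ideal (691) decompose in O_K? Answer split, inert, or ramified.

inert — (691) stays prime in O_K

-89 mod 4 = 3, hence disc K = 4·(-89) = -356 and O_K = ℤ[√-89].
Since gcd(691, -356) = 1 the prime 691 does not ramify.
(-89/691) = 602^345 mod 691 = 690, giving Legendre symbol -1.
(-89/691) = -1, so 691 is inert.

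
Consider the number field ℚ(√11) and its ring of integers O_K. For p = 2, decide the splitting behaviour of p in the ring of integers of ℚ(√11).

2 is ramified

11 mod 4 = 3, hence disc K = 4·11 = 44 and O_K = ℤ[√11].
disc(K) = 44 = 2·22, so p = 2 is ramified.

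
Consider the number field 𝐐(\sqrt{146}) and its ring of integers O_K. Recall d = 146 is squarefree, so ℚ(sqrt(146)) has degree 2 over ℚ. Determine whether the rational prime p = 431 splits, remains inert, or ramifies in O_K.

146 mod 4 = 2, hence disc K = 4·146 = 584 and O_K = ℤ[√146].
Since gcd(431, 584) = 1 the prime 431 does not ramify.
Compute (146/431) via Euler: 146^((431-1)/2) mod 431 = 430, so (146/431) = -1.
d is a non-residue mod p, hence 431 remains inert in O_K.

inert — (431) stays prime in O_K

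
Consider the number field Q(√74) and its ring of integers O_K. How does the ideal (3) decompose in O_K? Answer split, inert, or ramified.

3 remains inert

74 mod 4 = 2, hence disc K = 4·74 = 296 and O_K = ℤ[√74].
Since gcd(3, 296) = 1 the prime 3 does not ramify.
Euler's criterion: 74^1 mod 3 = 2. Thus (74|3) = -1.
(74/3) = -1, so 3 is inert.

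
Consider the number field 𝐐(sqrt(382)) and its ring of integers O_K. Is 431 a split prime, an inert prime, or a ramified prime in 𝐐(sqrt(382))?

Since 382 ≢ 1 mod 4, the ring of integers is ℤ[√382] with discriminant 4·382 = 1528.
Since gcd(431, 1528) = 1 the prime 431 does not ramify.
(382/431) = 382^215 mod 431 = 430, giving Legendre symbol -1.
Legendre symbol -1 ⇒ 431 is inert.

inert — (431) stays prime in O_K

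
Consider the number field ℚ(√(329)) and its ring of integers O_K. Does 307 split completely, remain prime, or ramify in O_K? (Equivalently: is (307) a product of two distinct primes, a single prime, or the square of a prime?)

d = 329 ≡ 1 (mod 4), so O_K = ℤ[(1+√329)/2] and disc(K) = d = 329.
Since gcd(307, 329) = 1 the prime 307 does not ramify.
Legendre symbol by Euler's criterion: (329/307) ≡ 329^153 ≡ 306 (mod 307), i.e. (329/307) = -1.
d is a non-residue mod p, hence 307 remains inert in O_K.

remains prime (inert)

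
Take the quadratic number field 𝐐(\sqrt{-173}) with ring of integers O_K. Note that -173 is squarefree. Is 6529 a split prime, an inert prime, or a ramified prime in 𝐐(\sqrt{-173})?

inert — (6529) stays prime in O_K

-173 mod 4 = 3, hence disc K = 4·(-173) = -692 and O_K = ℤ[√-173].
6529 ∤ -692, so 6529 is unramified.
Legendre symbol by Euler's criterion: (-173/6529) ≡ (-173)^3264 ≡ 6528 (mod 6529), i.e. (-173/6529) = -1.
(-173/6529) = -1, so 6529 is inert.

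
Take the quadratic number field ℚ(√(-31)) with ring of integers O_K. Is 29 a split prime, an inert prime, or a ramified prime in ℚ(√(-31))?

inert

d = -31 ≡ 1 (mod 4), so O_K = ℤ[(1+√-31)/2] and disc(K) = d = -31.
Since gcd(29, -31) = 1 the prime 29 does not ramify.
(-31/29) = 27^14 mod 29 = 28, giving Legendre symbol -1.
d is a non-residue mod p, hence 29 remains inert in O_K.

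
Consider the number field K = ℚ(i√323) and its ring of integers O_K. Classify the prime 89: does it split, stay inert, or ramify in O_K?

-323 mod 4 = 1, hence disc K = -323 and O_K = ℤ[(1+√-323)/2].
Since gcd(89, -323) = 1 the prime 89 does not ramify.
Legendre symbol by Euler's criterion: (-323/89) ≡ (-323)^44 ≡ 88 (mod 89), i.e. (-323/89) = -1.
Legendre symbol -1 ⇒ 89 is inert.

p is inert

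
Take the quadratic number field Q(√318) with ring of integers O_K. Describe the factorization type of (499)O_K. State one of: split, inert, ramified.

d = 318 ≡ 2 (mod 4), so O_K = ℤ[√318] and disc(K) = 4d = 1272.
disc(K) = 1272 is not divisible by 499; 499 is unramified.
Euler's criterion: 318^249 mod 499 = 498. Thus (318|499) = -1.
(318/499) = -1, so 499 is inert.

inert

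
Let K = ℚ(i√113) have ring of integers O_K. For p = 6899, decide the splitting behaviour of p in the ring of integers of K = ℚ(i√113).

Since -113 ≢ 1 mod 4, the ring of integers is ℤ[√-113] with discriminant 4·(-113) = -452.
6899 ∤ -452, so 6899 is unramified.
Euler's criterion: (-113)^3449 mod 6899 = 1. Thus (-113|6899) = 1.
Legendre symbol 1 ⇒ 6899 is split.

split — (6899) = 𝔭₁𝔭₂ with 𝔭₁ ≠ 𝔭₂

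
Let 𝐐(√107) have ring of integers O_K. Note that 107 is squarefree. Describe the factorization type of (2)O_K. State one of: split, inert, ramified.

2 is ramified

d = 107 ≡ 3 (mod 4), so O_K = ℤ[√107] and disc(K) = 4d = 428.
Ramification test: 2 | 428. The prime 2 ramifies in K.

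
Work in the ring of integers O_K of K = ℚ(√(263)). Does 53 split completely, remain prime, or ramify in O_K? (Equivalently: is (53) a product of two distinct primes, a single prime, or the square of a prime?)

p is inert

d = 263 ≡ 3 (mod 4), so O_K = ℤ[√263] and disc(K) = 4d = 1052.
disc(K) = 1052 is not divisible by 53; 53 is unramified.
Compute (263/53) via Euler: 51^((53-1)/2) mod 53 = 52, so (263/53) = -1.
(263/53) = -1, so 53 is inert.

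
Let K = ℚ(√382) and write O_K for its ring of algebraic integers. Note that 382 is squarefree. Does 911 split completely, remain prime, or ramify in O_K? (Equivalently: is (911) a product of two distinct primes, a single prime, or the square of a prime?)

p is inert

d = 382 ≡ 2 (mod 4), so O_K = ℤ[√382] and disc(K) = 4d = 1528.
Since gcd(911, 1528) = 1 the prime 911 does not ramify.
Euler's criterion: 382^455 mod 911 = 910. Thus (382|911) = -1.
d is a non-residue mod p, hence 911 remains inert in O_K.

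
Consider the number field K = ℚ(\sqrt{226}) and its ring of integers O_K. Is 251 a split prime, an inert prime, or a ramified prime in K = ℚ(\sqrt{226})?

d = 226 ≡ 2 (mod 4), so O_K = ℤ[√226] and disc(K) = 4d = 904.
Since gcd(251, 904) = 1 the prime 251 does not ramify.
Compute (226/251) via Euler: 226^((251-1)/2) mod 251 = 250, so (226/251) = -1.
d is a non-residue mod p, hence 251 remains inert in O_K.

251 remains inert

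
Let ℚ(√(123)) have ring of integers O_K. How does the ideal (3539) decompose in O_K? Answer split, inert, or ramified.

remains prime (inert)

d = 123 ≡ 3 (mod 4), so O_K = ℤ[√123] and disc(K) = 4d = 492.
3539 ∤ 492, so 3539 is unramified.
Compute (123/3539) via Euler: 123^((3539-1)/2) mod 3539 = 3538, so (123/3539) = -1.
Legendre symbol -1 ⇒ 3539 is inert.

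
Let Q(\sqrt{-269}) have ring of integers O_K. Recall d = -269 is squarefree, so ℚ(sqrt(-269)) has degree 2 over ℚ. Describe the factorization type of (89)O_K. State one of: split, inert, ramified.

Since -269 ≢ 1 mod 4, the ring of integers is ℤ[√-269] with discriminant 4·(-269) = -1076.
Since gcd(89, -1076) = 1 the prime 89 does not ramify.
Euler's criterion: (-269)^44 mod 89 = 1. Thus (-269|89) = 1.
Legendre symbol 1 ⇒ 89 is split.

split — (89) = 𝔭₁𝔭₂ with 𝔭₁ ≠ 𝔭₂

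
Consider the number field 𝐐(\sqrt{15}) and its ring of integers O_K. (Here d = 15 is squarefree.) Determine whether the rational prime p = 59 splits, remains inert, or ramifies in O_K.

split — (59) = 𝔭₁𝔭₂ with 𝔭₁ ≠ 𝔭₂

15 mod 4 = 3, hence disc K = 4·15 = 60 and O_K = ℤ[√15].
disc(K) = 60 is not divisible by 59; 59 is unramified.
(15/59) = 15^29 mod 59 = 1, giving Legendre symbol 1.
(15/59) = 1, so 59 splits.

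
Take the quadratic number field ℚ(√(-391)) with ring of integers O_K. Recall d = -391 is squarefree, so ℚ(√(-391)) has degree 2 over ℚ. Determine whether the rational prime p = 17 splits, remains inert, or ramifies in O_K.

d = -391 ≡ 1 (mod 4), so O_K = ℤ[(1+√-391)/2] and disc(K) = d = -391.
Ramification test: 17 | -391. The prime 17 ramifies in K.

p ramifies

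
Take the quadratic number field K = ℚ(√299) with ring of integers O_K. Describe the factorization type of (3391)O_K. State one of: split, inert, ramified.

p is inert

d = 299 ≡ 3 (mod 4), so O_K = ℤ[√299] and disc(K) = 4d = 1196.
Since gcd(3391, 1196) = 1 the prime 3391 does not ramify.
Euler's criterion: 299^1695 mod 3391 = 3390. Thus (299|3391) = -1.
(299/3391) = -1, so 3391 is inert.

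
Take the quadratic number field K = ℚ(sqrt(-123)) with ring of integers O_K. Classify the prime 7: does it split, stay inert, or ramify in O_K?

inert

Since -123 ≡ 1 mod 4, the ring of integers is ℤ[(1+√-123)/2] with discriminant -123.
disc(K) = -123 is not divisible by 7; 7 is unramified.
Compute (-123/7) via Euler: 3^((7-1)/2) mod 7 = 6, so (-123/7) = -1.
d is a non-residue mod p, hence 7 remains inert in O_K.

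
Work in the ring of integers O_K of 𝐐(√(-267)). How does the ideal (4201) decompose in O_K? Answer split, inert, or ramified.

-267 mod 4 = 1, hence disc K = -267 and O_K = ℤ[(1+√-267)/2].
disc(K) = -267 is not divisible by 4201; 4201 is unramified.
Compute (-267/4201) via Euler: 3934^((4201-1)/2) mod 4201 = 1, so (-267/4201) = 1.
Legendre symbol 1 ⇒ 4201 is split.

p splits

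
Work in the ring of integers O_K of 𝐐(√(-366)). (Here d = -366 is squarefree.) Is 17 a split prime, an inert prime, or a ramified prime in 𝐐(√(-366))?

d = -366 ≡ 2 (mod 4), so O_K = ℤ[√-366] and disc(K) = 4d = -1464.
Since gcd(17, -1464) = 1 the prime 17 does not ramify.
Compute (-366/17) via Euler: 8^((17-1)/2) mod 17 = 1, so (-366/17) = 1.
(-366/17) = 1, so 17 splits.

split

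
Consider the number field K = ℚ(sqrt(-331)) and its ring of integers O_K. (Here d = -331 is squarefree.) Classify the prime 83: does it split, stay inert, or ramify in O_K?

Since -331 ≡ 1 mod 4, the ring of integers is ℤ[(1+√-331)/2] with discriminant -331.
Since gcd(83, -331) = 1 the prime 83 does not ramify.
(-331/83) = 1^41 mod 83 = 1, giving Legendre symbol 1.
(-331/83) = 1, so 83 splits.

split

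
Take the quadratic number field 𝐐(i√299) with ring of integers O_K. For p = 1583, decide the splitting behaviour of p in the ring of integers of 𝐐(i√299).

d = -299 ≡ 1 (mod 4), so O_K = ℤ[(1+√-299)/2] and disc(K) = d = -299.
1583 ∤ -299, so 1583 is unramified.
Legendre symbol by Euler's criterion: (-299/1583) ≡ (-299)^791 ≡ 1582 (mod 1583), i.e. (-299/1583) = -1.
(-299/1583) = -1, so 1583 is inert.

inert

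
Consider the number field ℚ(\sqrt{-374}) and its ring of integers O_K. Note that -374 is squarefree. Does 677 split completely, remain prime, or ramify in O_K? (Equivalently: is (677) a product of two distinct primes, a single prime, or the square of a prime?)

677 remains inert

Since -374 ≢ 1 mod 4, the ring of integers is ℤ[√-374] with discriminant 4·(-374) = -1496.
Since gcd(677, -1496) = 1 the prime 677 does not ramify.
Euler's criterion: (-374)^338 mod 677 = 676. Thus (-374|677) = -1.
d is a non-residue mod p, hence 677 remains inert in O_K.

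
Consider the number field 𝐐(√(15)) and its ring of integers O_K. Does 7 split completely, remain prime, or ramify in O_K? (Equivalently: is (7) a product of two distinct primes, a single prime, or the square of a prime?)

Since 15 ≢ 1 mod 4, the ring of integers is ℤ[√15] with discriminant 4·15 = 60.
Since gcd(7, 60) = 1 the prime 7 does not ramify.
Legendre symbol by Euler's criterion: (15/7) ≡ 15^3 ≡ 1 (mod 7), i.e. (15/7) = 1.
Legendre symbol 1 ⇒ 7 is split.

7 splits in O_K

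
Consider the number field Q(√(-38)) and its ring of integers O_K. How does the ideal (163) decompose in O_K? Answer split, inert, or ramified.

d = -38 ≡ 2 (mod 4), so O_K = ℤ[√-38] and disc(K) = 4d = -152.
disc(K) = -152 is not divisible by 163; 163 is unramified.
(-38/163) = 125^81 mod 163 = 162, giving Legendre symbol -1.
Legendre symbol -1 ⇒ 163 is inert.

remains prime (inert)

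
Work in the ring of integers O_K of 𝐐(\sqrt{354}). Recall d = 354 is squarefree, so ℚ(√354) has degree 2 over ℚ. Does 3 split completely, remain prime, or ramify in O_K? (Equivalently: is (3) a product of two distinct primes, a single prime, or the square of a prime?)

Since 354 ≢ 1 mod 4, the ring of integers is ℤ[√354] with discriminant 4·354 = 1416.
Ramification test: 3 | 1416. The prime 3 ramifies in K.

3 is ramified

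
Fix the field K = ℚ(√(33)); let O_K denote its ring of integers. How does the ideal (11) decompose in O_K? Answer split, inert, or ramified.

11 is ramified

Since 33 ≡ 1 mod 4, the ring of integers is ℤ[(1+√33)/2] with discriminant 33.
Ramification test: 11 | 33. The prime 11 ramifies in K.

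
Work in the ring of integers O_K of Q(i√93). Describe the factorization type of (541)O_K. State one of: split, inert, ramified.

p splits

d = -93 ≡ 3 (mod 4), so O_K = ℤ[√-93] and disc(K) = 4d = -372.
541 ∤ -372, so 541 is unramified.
Compute (-93/541) via Euler: 448^((541-1)/2) mod 541 = 1, so (-93/541) = 1.
Legendre symbol 1 ⇒ 541 is split.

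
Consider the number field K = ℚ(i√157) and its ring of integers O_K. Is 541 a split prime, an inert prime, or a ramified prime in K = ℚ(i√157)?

541 remains inert

-157 mod 4 = 3, hence disc K = 4·(-157) = -628 and O_K = ℤ[√-157].
disc(K) = -628 is not divisible by 541; 541 is unramified.
Legendre symbol by Euler's criterion: (-157/541) ≡ (-157)^270 ≡ 540 (mod 541), i.e. (-157/541) = -1.
(-157/541) = -1, so 541 is inert.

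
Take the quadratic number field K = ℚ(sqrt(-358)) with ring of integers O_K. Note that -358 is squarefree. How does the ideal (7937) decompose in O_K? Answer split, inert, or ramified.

p splits

Since -358 ≢ 1 mod 4, the ring of integers is ℤ[√-358] with discriminant 4·(-358) = -1432.
Since gcd(7937, -1432) = 1 the prime 7937 does not ramify.
Euler's criterion: (-358)^3968 mod 7937 = 1. Thus (-358|7937) = 1.
(-358/7937) = 1, so 7937 splits.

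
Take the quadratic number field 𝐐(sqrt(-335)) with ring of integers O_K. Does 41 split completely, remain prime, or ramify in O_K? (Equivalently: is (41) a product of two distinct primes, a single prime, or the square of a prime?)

inert — (41) stays prime in O_K

d = -335 ≡ 1 (mod 4), so O_K = ℤ[(1+√-335)/2] and disc(K) = d = -335.
Since gcd(41, -335) = 1 the prime 41 does not ramify.
Legendre symbol by Euler's criterion: (-335/41) ≡ (-335)^20 ≡ 40 (mod 41), i.e. (-335/41) = -1.
Legendre symbol -1 ⇒ 41 is inert.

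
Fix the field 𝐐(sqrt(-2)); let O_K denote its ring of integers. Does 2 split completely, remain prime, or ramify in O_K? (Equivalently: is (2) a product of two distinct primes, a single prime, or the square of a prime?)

2 is ramified

Since -2 ≢ 1 mod 4, the ring of integers is ℤ[√-2] with discriminant 4·(-2) = -8.
disc(K) = -8 = 2·(-4), so p = 2 is ramified.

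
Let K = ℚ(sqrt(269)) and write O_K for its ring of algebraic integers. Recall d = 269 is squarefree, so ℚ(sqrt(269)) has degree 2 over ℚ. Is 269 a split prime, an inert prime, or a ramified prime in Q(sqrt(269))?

ramified

d = 269 ≡ 1 (mod 4), so O_K = ℤ[(1+√269)/2] and disc(K) = d = 269.
disc(K) = 269 = 269·1, so p = 269 is ramified.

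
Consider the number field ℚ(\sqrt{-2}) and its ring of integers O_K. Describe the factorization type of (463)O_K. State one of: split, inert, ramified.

Since -2 ≢ 1 mod 4, the ring of integers is ℤ[√-2] with discriminant 4·(-2) = -8.
Since gcd(463, -8) = 1 the prime 463 does not ramify.
Legendre symbol by Euler's criterion: (-2/463) ≡ (-2)^231 ≡ 462 (mod 463), i.e. (-2/463) = -1.
Legendre symbol -1 ⇒ 463 is inert.

463 remains inert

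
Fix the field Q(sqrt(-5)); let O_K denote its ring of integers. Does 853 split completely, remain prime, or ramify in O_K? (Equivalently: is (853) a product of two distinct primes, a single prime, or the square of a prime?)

d = -5 ≡ 3 (mod 4), so O_K = ℤ[√-5] and disc(K) = 4d = -20.
disc(K) = -20 is not divisible by 853; 853 is unramified.
Legendre symbol by Euler's criterion: (-5/853) ≡ (-5)^426 ≡ 852 (mod 853), i.e. (-5/853) = -1.
(-5/853) = -1, so 853 is inert.

inert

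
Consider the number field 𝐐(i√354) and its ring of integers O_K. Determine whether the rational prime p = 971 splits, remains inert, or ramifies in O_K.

inert

Since -354 ≢ 1 mod 4, the ring of integers is ℤ[√-354] with discriminant 4·(-354) = -1416.
disc(K) = -1416 is not divisible by 971; 971 is unramified.
Legendre symbol by Euler's criterion: (-354/971) ≡ (-354)^485 ≡ 970 (mod 971), i.e. (-354/971) = -1.
d is a non-residue mod p, hence 971 remains inert in O_K.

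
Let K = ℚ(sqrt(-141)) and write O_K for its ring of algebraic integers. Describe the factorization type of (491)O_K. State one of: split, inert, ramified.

d = -141 ≡ 3 (mod 4), so O_K = ℤ[√-141] and disc(K) = 4d = -564.
disc(K) = -564 is not divisible by 491; 491 is unramified.
Legendre symbol by Euler's criterion: (-141/491) ≡ (-141)^245 ≡ 1 (mod 491), i.e. (-141/491) = 1.
Legendre symbol 1 ⇒ 491 is split.

splits completely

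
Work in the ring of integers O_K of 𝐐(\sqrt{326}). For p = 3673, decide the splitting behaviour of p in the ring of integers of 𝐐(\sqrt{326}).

3673 splits in O_K

Since 326 ≢ 1 mod 4, the ring of integers is ℤ[√326] with discriminant 4·326 = 1304.
3673 ∤ 1304, so 3673 is unramified.
Legendre symbol by Euler's criterion: (326/3673) ≡ 326^1836 ≡ 1 (mod 3673), i.e. (326/3673) = 1.
Legendre symbol 1 ⇒ 3673 is split.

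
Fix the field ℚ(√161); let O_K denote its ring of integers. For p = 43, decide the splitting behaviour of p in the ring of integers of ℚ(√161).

Since 161 ≡ 1 mod 4, the ring of integers is ℤ[(1+√161)/2] with discriminant 161.
Since gcd(43, 161) = 1 the prime 43 does not ramify.
Legendre symbol by Euler's criterion: (161/43) ≡ 161^21 ≡ 42 (mod 43), i.e. (161/43) = -1.
(161/43) = -1, so 43 is inert.

43 remains inert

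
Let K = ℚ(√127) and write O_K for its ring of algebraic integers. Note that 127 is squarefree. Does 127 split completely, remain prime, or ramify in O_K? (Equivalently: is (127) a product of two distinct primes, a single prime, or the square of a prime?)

Since 127 ≢ 1 mod 4, the ring of integers is ℤ[√127] with discriminant 4·127 = 508.
127 divides disc(K) = 508, so 127 ramifies.

ramifies in O_K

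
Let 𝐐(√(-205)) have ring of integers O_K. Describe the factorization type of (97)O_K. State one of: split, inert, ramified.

p splits

d = -205 ≡ 3 (mod 4), so O_K = ℤ[√-205] and disc(K) = 4d = -820.
disc(K) = -820 is not divisible by 97; 97 is unramified.
(-205/97) = 86^48 mod 97 = 1, giving Legendre symbol 1.
d is a quadratic residue mod p, hence 97 splits in O_K.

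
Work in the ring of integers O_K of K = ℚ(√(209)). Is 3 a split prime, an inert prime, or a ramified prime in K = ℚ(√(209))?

3 remains inert

209 mod 4 = 1, hence disc K = 209 and O_K = ℤ[(1+√209)/2].
Since gcd(3, 209) = 1 the prime 3 does not ramify.
(209/3) = 2^1 mod 3 = 2, giving Legendre symbol -1.
d is a non-residue mod p, hence 3 remains inert in O_K.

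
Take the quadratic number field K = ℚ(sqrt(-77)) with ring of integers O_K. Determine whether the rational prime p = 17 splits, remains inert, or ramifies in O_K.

Since -77 ≢ 1 mod 4, the ring of integers is ℤ[√-77] with discriminant 4·(-77) = -308.
disc(K) = -308 is not divisible by 17; 17 is unramified.
(-77/17) = 8^8 mod 17 = 1, giving Legendre symbol 1.
d is a quadratic residue mod p, hence 17 splits in O_K.

split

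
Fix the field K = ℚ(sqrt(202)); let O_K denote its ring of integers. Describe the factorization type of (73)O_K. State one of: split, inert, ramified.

remains prime (inert)

Since 202 ≢ 1 mod 4, the ring of integers is ℤ[√202] with discriminant 4·202 = 808.
disc(K) = 808 is not divisible by 73; 73 is unramified.
Euler's criterion: 202^36 mod 73 = 72. Thus (202|73) = -1.
Legendre symbol -1 ⇒ 73 is inert.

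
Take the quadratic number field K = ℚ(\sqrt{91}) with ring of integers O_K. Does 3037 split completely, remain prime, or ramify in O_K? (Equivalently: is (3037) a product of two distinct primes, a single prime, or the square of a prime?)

d = 91 ≡ 3 (mod 4), so O_K = ℤ[√91] and disc(K) = 4d = 364.
Since gcd(3037, 364) = 1 the prime 3037 does not ramify.
Euler's criterion: 91^1518 mod 3037 = 1. Thus (91|3037) = 1.
(91/3037) = 1, so 3037 splits.

3037 splits in O_K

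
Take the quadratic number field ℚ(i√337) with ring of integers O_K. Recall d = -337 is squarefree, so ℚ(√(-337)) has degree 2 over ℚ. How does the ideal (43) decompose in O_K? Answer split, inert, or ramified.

remains prime (inert)

-337 mod 4 = 3, hence disc K = 4·(-337) = -1348 and O_K = ℤ[√-337].
Since gcd(43, -1348) = 1 the prime 43 does not ramify.
Euler's criterion: (-337)^21 mod 43 = 42. Thus (-337|43) = -1.
Legendre symbol -1 ⇒ 43 is inert.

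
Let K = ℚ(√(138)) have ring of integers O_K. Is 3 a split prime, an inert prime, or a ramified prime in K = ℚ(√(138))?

ramified

138 mod 4 = 2, hence disc K = 4·138 = 552 and O_K = ℤ[√138].
3 divides disc(K) = 552, so 3 ramifies.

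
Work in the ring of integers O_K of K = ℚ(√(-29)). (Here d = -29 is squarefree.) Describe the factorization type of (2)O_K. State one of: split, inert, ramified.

2 is ramified

d = -29 ≡ 3 (mod 4), so O_K = ℤ[√-29] and disc(K) = 4d = -116.
Ramification test: 2 | -116. The prime 2 ramifies in K.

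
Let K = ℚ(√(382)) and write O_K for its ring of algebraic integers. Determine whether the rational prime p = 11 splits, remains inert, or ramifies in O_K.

inert — (11) stays prime in O_K

Since 382 ≢ 1 mod 4, the ring of integers is ℤ[√382] with discriminant 4·382 = 1528.
11 ∤ 1528, so 11 is unramified.
Legendre symbol by Euler's criterion: (382/11) ≡ 382^5 ≡ 10 (mod 11), i.e. (382/11) = -1.
d is a non-residue mod p, hence 11 remains inert in O_K.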